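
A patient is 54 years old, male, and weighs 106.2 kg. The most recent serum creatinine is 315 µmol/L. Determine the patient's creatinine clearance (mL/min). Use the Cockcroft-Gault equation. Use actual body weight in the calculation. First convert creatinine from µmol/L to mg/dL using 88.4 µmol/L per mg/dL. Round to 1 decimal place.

35.6 mL/min

SCr = 315 / 88.4 = 3.563 mg/dL
CrCl = (140 − 54) × 106.2 / (72 × 3.563) = 9133.2 / 256.54 ≈ 35.6 mL/min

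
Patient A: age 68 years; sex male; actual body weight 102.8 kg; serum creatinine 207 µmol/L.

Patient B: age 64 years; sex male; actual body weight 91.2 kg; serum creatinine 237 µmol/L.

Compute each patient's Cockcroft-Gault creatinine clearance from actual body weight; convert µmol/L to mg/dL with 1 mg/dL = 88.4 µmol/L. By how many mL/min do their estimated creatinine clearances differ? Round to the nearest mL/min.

8 mL/min

Patient A: SCr = 207 / 88.4 = 2.342 mg/dL
Patient A: CrCl = (140 − 68) × 102.8 / (72 × 2.342) = 7401.6 / 168.62 ≈ 43.9 mL/min
Patient B: SCr = 237 / 88.4 = 2.681 mg/dL
Patient B: CrCl = (140 − 64) × 91.2 / (72 × 2.681) = 6931.2 / 193.03 ≈ 35.9 mL/min
|43.9 − 35.9| = 8.0 mL/min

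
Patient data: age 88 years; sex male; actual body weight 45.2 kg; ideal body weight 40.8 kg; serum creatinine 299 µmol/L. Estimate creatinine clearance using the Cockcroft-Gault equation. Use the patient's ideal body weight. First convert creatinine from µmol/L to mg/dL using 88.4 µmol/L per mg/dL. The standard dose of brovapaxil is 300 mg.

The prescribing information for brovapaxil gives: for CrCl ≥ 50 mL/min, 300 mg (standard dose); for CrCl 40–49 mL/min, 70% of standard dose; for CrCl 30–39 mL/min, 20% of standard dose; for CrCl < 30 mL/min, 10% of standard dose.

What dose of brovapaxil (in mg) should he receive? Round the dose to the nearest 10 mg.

SCr = 299 / 88.4 = 3.382 mg/dL
CrCl = (140 − 88) × 40.8 / (72 × 3.382) = 2121.6 / 243.50 ≈ 8.7 mL/min
CrCl ≈ 9 mL/min → bracket < 30 mL/min.
10% of 300 mg = 30 mg

30 mg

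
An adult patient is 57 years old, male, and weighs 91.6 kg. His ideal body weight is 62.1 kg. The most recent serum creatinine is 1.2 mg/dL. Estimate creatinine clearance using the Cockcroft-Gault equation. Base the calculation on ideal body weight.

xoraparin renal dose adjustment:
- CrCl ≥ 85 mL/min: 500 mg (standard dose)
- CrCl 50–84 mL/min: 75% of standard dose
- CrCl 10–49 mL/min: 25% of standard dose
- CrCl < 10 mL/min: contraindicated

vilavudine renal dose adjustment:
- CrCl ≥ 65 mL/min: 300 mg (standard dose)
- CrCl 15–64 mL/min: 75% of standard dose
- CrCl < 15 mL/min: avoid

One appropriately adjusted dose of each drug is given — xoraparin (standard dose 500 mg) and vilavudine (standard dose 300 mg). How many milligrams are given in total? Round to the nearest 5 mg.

600 mg

CrCl = (140 − 57) × 62.1 / (72 × 1.2) = 5154.3 / 86.40 ≈ 59.7 mL/min
CrCl ≈ 60 mL/min.
xoraparin: 50–84 mL/min → 75% of 500 mg = 375 mg.
vilavudine: 15–64 mL/min → 75% of 300 mg = 225 mg.
Total = 375 + 225 = 600 mg.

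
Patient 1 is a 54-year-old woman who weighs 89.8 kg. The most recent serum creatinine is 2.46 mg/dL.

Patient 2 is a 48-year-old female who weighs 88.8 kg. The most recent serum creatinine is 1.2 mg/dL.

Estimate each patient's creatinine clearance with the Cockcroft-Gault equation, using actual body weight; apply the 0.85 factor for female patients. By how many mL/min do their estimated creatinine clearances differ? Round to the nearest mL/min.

43 mL/min

Patient 1: CrCl = (140 − 54) × 89.8 / (72 × 2.46) × 0.85 = 7722.8 / 177.12 × 0.85 ≈ 37.1 mL/min
Patient 2: CrCl = (140 − 48) × 88.8 / (72 × 1.2) × 0.85 = 8169.6 / 86.40 × 0.85 ≈ 80.4 mL/min
|37.1 − 80.4| = 43.3 mL/min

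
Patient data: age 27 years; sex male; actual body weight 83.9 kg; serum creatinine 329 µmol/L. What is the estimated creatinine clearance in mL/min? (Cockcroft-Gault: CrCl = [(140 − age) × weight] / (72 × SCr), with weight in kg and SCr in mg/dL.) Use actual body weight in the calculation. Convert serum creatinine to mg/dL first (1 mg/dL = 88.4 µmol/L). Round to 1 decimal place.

35.4 mL/min

SCr = 329 / 88.4 = 3.722 mg/dL
CrCl = (140 − 27) × 83.9 / (72 × 3.722) = 9480.7 / 267.98 ≈ 35.4 mL/min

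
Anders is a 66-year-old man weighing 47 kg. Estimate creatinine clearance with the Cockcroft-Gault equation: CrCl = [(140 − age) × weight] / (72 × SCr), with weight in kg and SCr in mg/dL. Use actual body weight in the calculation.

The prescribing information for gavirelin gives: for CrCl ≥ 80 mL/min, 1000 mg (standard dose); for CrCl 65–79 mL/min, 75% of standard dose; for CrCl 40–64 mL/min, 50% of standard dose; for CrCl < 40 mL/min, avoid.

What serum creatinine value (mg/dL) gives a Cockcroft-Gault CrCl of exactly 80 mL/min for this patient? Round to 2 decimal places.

0.60 mg/dL

Standard dose requires CrCl ≥ 80 mL/min.
Set (140 − 66) × 47 / (72 × SCr) = 80
SCr = (140 − 66) × 47 / (72 × 80) = 0.604 mg/dL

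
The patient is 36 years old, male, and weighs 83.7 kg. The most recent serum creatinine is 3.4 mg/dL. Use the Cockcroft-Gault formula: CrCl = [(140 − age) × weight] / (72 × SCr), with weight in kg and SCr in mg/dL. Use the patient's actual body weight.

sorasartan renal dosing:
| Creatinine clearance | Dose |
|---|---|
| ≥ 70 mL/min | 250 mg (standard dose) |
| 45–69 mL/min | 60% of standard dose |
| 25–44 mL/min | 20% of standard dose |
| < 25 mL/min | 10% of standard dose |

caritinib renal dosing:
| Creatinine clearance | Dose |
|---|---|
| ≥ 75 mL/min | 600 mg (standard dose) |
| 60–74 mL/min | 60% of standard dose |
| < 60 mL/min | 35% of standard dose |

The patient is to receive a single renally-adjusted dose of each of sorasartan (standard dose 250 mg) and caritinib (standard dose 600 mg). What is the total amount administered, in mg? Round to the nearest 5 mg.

CrCl = (140 − 36) × 83.7 / (72 × 3.4) = 8704.8 / 244.80 ≈ 35.6 mL/min
CrCl ≈ 36 mL/min.
sorasartan: 25–44 mL/min → 20% of 250 mg = 50 mg.
caritinib: < 60 mL/min → 35% of 600 mg = 210 mg.
Total = 50 + 210 = 260 mg.

260 mg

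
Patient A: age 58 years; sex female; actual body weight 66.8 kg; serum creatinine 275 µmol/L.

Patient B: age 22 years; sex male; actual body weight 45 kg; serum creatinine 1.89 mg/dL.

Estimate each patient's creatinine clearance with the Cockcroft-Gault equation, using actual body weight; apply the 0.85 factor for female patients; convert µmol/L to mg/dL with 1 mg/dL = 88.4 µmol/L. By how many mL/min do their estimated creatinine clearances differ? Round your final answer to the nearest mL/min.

18 mL/min

Patient A: SCr = 275 / 88.4 = 3.111 mg/dL
Patient A: CrCl = (140 − 58) × 66.8 / (72 × 3.111) × 0.85 = 5477.6 / 223.99 × 0.85 ≈ 20.8 mL/min
Patient B: CrCl = (140 − 22) × 45 / (72 × 1.89) = 5310.0 / 136.08 ≈ 39.0 mL/min
|20.8 − 39.0| = 18.2 mL/min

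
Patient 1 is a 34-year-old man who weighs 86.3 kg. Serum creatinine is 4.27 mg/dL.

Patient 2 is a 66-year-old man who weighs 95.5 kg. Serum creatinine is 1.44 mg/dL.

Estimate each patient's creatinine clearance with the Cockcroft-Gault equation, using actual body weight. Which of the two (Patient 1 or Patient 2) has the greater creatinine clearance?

Patient 1: CrCl = (140 − 34) × 86.3 / (72 × 4.27) = 9147.8 / 307.44 ≈ 29.8 mL/min
Patient 2: CrCl = (140 − 66) × 95.5 / (72 × 1.44) = 7067.0 / 103.68 ≈ 68.2 mL/min
29.8 vs 68.2 mL/min → Patient 2 is higher.

Patient 2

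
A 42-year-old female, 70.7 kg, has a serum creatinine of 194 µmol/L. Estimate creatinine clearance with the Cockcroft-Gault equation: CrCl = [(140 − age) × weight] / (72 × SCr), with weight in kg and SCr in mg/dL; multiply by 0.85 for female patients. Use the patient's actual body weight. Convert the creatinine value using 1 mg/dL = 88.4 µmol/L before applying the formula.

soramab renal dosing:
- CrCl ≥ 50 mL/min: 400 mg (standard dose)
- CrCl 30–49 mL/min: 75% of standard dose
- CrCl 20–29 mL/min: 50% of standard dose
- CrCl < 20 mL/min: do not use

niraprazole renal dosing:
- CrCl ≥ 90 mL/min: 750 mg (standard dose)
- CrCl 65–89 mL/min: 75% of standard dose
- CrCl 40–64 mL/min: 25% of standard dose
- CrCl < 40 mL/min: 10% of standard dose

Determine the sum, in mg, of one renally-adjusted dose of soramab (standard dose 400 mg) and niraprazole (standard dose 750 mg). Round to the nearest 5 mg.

375 mg

SCr = 194 / 88.4 = 2.195 mg/dL
CrCl = (140 − 42) × 70.7 / (72 × 2.195) × 0.85 = 6928.6 / 158.04 × 0.85 ≈ 37.3 mL/min
CrCl ≈ 37 mL/min.
soramab: 30–49 mL/min → 75% of 400 mg = 300 mg.
niraprazole: < 40 mL/min → 10% of 750 mg = 75 mg.
Total = 300 + 75 = 375 mg.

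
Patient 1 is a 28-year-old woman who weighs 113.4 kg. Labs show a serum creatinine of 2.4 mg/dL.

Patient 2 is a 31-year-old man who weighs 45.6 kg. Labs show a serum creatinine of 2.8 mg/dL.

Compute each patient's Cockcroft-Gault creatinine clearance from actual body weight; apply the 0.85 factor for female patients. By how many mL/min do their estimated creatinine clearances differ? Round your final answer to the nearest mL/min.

Patient 1: CrCl = (140 − 28) × 113.4 / (72 × 2.4) × 0.85 = 12700.8 / 172.80 × 0.85 ≈ 62.5 mL/min
Patient 2: CrCl = (140 − 31) × 45.6 / (72 × 2.8) = 4970.4 / 201.60 ≈ 24.7 mL/min
|62.5 − 24.7| = 37.8 mL/min

38 mL/min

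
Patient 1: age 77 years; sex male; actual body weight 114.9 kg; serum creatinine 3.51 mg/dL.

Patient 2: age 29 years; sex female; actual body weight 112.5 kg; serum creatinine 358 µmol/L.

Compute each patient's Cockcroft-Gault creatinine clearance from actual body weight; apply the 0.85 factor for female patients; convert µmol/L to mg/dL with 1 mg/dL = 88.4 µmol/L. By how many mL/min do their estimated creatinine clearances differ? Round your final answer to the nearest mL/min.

Patient 1: CrCl = (140 − 77) × 114.9 / (72 × 3.51) = 7238.7 / 252.72 ≈ 28.6 mL/min
Patient 2: SCr = 358 / 88.4 = 4.05 mg/dL
Patient 2: CrCl = (140 − 29) × 112.5 / (72 × 4.05) × 0.85 = 12487.5 / 291.60 × 0.85 ≈ 36.4 mL/min
|28.6 − 36.4| = 7.8 mL/min

8 mL/min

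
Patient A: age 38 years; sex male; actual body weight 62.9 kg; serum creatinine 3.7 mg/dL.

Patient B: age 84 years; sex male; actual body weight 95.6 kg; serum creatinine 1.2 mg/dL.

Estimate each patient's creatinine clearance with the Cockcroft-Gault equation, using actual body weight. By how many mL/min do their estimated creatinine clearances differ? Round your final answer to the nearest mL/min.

38 mL/min

Patient A: CrCl = (140 − 38) × 62.9 / (72 × 3.7) = 6415.8 / 266.40 ≈ 24.1 mL/min
Patient B: CrCl = (140 − 84) × 95.6 / (72 × 1.2) = 5353.6 / 86.40 ≈ 62.0 mL/min
|24.1 − 62.0| = 37.9 mL/min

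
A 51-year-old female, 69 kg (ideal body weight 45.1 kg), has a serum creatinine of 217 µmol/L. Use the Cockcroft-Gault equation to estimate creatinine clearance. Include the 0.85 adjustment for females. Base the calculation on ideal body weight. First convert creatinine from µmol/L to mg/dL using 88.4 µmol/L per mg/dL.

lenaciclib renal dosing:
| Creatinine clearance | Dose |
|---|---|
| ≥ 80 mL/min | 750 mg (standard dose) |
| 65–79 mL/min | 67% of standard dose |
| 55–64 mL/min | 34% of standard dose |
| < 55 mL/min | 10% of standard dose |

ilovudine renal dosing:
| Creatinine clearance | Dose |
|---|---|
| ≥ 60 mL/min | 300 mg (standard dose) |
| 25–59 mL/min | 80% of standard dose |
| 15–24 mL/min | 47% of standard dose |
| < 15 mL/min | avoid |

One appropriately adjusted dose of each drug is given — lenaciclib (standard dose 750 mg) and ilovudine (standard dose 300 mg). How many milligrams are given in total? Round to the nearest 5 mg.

SCr = 217 / 88.4 = 2.455 mg/dL
CrCl = (140 − 51) × 45.1 / (72 × 2.455) × 0.85 = 4013.9 / 176.76 × 0.85 ≈ 19.3 mL/min
CrCl ≈ 19 mL/min.
lenaciclib: < 55 mL/min → 10% of 750 mg = 75 mg.
ilovudine: 15–24 mL/min → 47% of 300 mg = 141 mg.
Total = 75 + 141 = 216 mg.

215 mg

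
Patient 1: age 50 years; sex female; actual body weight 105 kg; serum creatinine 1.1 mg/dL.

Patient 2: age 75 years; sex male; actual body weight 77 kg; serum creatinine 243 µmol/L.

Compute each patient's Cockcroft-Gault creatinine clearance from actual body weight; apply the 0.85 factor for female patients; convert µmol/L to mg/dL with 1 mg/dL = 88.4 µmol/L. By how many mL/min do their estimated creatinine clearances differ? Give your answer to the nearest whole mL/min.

76 mL/min

Patient 1: CrCl = (140 − 50) × 105 / (72 × 1.1) × 0.85 = 9450.0 / 79.20 × 0.85 ≈ 101.4 mL/min
Patient 2: SCr = 243 / 88.4 = 2.749 mg/dL
Patient 2: CrCl = (140 − 75) × 77 / (72 × 2.749) = 5005.0 / 197.93 ≈ 25.3 mL/min
|101.4 − 25.3| = 76.1 mL/min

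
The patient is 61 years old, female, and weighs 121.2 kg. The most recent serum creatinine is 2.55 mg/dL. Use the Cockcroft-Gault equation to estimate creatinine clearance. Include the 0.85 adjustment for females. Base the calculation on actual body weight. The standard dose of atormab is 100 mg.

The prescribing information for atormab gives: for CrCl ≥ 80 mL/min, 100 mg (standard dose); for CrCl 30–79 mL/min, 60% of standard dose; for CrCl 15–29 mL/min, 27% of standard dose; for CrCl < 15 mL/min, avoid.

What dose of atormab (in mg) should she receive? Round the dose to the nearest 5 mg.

60 mg

CrCl = (140 − 61) × 121.2 / (72 × 2.55) × 0.85 = 9574.8 / 183.60 × 0.85 ≈ 44.3 mL/min
CrCl ≈ 44 mL/min → bracket 30–79 mL/min.
60% of 100 mg = 60 mg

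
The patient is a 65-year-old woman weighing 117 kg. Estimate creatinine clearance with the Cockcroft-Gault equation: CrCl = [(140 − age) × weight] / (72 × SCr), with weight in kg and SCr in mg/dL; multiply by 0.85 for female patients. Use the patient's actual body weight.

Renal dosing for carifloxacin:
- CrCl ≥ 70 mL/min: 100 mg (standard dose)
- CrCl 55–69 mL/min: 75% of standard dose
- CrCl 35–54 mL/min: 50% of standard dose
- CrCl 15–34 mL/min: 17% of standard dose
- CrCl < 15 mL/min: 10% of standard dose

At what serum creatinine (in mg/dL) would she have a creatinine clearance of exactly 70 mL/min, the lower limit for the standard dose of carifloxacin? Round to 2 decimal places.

Standard dose requires CrCl ≥ 70 mL/min.
Set (140 − 65) × 117 × 0.85 / (72 × SCr) = 70
SCr = (140 − 65) × 117 × 0.85 / (72 × 70) = 1.480 mg/dL

1.48 mg/dL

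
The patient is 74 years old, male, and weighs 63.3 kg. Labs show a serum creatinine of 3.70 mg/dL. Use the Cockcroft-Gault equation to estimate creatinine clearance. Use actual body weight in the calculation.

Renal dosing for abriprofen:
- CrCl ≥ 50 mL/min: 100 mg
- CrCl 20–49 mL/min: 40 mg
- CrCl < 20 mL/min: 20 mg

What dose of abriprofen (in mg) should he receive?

20 mg

CrCl = (140 − 74) × 63.3 / (72 × 3.7) = 4177.8 / 266.40 ≈ 15.7 mL/min
CrCl ≈ 16 mL/min → bracket < 20 mL/min.
Dose for this bracket: 20 mg.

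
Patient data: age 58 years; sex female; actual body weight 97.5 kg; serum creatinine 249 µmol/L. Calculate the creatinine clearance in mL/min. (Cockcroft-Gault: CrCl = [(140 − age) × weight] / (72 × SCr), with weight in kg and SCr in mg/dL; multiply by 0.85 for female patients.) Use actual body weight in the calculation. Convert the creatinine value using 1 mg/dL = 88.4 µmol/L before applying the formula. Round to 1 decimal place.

33.5 mL/min

SCr = 249 / 88.4 = 2.817 mg/dL
CrCl = (140 − 58) × 97.5 / (72 × 2.817) × 0.85 = 7995.0 / 202.82 × 0.85 ≈ 33.5 mL/min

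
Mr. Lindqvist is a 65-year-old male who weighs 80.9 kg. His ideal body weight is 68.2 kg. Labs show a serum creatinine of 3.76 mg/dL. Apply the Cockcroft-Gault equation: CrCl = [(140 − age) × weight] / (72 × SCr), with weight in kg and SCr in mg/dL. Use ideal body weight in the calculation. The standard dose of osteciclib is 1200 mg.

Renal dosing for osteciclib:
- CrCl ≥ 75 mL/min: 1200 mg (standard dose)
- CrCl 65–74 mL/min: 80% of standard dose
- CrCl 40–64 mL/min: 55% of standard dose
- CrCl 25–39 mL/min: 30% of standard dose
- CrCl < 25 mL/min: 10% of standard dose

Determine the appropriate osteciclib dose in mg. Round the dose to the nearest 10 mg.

CrCl = (140 − 65) × 68.2 / (72 × 3.76) = 5115.0 / 270.72 ≈ 18.9 mL/min
CrCl ≈ 19 mL/min → bracket < 25 mL/min.
10% of 1200 mg = 120 mg

120 mg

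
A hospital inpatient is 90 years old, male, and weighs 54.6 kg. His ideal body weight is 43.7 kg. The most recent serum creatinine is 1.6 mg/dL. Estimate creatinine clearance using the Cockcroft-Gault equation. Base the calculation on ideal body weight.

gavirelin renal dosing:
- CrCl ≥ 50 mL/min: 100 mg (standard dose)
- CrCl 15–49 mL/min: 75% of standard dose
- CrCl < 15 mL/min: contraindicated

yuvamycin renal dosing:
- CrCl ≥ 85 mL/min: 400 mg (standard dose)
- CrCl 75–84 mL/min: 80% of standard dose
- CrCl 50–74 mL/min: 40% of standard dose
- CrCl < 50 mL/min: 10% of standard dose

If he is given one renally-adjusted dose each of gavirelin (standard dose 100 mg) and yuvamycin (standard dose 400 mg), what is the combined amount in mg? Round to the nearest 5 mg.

115 mg

CrCl = (140 − 90) × 43.7 / (72 × 1.6) = 2185.0 / 115.20 ≈ 19.0 mL/min
CrCl ≈ 19 mL/min.
gavirelin: 15–49 mL/min → 75% of 100 mg = 75 mg.
yuvamycin: < 50 mL/min → 10% of 400 mg = 40 mg.
Total = 75 + 40 = 115 mg.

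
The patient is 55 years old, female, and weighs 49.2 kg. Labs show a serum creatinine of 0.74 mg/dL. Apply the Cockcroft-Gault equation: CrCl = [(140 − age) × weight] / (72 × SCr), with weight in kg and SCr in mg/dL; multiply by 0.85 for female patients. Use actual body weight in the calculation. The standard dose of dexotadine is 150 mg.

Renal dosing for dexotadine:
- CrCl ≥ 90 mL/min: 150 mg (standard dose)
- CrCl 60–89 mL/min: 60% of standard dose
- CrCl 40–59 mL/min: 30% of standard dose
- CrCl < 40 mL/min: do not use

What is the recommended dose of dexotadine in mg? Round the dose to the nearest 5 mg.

90 mg

CrCl = (140 − 55) × 49.2 / (72 × 0.74) × 0.85 = 4182.0 / 53.28 × 0.85 ≈ 66.7 mL/min
CrCl ≈ 67 mL/min → bracket 60–89 mL/min.
60% of 150 mg = 90 mg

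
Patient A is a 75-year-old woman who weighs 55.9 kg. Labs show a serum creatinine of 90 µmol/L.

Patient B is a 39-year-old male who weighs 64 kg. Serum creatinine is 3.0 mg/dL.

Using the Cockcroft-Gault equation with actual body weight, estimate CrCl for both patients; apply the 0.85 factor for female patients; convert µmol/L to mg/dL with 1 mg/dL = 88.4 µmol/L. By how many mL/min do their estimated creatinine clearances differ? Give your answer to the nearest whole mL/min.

12 mL/min

Patient A: SCr = 90 / 88.4 = 1.018 mg/dL
Patient A: CrCl = (140 − 75) × 55.9 / (72 × 1.018) × 0.85 = 3633.5 / 73.30 × 0.85 ≈ 42.1 mL/min
Patient B: CrCl = (140 − 39) × 64 / (72 × 3) = 6464.0 / 216.00 ≈ 29.9 mL/min
|42.1 − 29.9| = 12.2 mL/min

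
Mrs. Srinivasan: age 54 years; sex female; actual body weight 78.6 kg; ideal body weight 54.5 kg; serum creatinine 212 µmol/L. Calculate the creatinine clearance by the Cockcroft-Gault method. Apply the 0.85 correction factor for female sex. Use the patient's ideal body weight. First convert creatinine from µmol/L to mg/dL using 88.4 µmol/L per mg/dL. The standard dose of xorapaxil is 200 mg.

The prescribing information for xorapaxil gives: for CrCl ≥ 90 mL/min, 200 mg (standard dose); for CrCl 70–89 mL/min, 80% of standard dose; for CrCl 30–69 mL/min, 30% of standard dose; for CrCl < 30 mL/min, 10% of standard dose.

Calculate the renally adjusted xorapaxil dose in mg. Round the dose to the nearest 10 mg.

SCr = 212 / 88.4 = 2.398 mg/dL
CrCl = (140 − 54) × 54.5 / (72 × 2.398) × 0.85 = 4687.0 / 172.66 × 0.85 ≈ 23.1 mL/min
CrCl ≈ 23 mL/min → bracket < 30 mL/min.
10% of 200 mg = 20 mg

20 mg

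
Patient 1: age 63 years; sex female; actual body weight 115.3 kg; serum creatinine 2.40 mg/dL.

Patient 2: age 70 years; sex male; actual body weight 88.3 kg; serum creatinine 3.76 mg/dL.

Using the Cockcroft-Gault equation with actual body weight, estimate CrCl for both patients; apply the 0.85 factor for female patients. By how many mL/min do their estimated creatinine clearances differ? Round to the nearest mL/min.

Patient 1: CrCl = (140 − 63) × 115.3 / (72 × 2.4) × 0.85 = 8878.1 / 172.80 × 0.85 ≈ 43.7 mL/min
Patient 2: CrCl = (140 − 70) × 88.3 / (72 × 3.76) = 6181.0 / 270.72 ≈ 22.8 mL/min
|43.7 − 22.8| = 20.9 mL/min

21 mL/min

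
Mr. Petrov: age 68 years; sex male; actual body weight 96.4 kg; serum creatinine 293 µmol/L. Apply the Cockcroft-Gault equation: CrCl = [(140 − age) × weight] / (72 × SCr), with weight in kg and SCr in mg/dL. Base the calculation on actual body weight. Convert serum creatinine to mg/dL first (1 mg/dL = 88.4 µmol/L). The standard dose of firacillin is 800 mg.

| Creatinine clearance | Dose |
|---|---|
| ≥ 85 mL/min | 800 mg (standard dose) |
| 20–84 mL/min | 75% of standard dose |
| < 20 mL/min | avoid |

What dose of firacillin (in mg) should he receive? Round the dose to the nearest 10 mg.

600 mg

SCr = 293 / 88.4 = 3.314 mg/dL
CrCl = (140 − 68) × 96.4 / (72 × 3.314) = 6940.8 / 238.61 ≈ 29.1 mL/min
CrCl ≈ 29 mL/min → bracket 20–84 mL/min.
75% of 800 mg = 600 mg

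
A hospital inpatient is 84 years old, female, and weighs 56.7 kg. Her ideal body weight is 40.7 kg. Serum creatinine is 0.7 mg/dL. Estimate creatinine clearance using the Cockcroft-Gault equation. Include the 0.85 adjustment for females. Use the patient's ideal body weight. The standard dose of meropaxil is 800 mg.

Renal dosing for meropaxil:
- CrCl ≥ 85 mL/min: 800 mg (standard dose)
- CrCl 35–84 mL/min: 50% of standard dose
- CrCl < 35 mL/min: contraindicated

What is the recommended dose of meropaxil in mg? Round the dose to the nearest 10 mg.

CrCl = (140 − 84) × 40.7 / (72 × 0.7) × 0.85 = 2279.2 / 50.40 × 0.85 ≈ 38.4 mL/min
CrCl ≈ 38 mL/min → bracket 35–84 mL/min.
50% of 800 mg = 400 mg

400 mg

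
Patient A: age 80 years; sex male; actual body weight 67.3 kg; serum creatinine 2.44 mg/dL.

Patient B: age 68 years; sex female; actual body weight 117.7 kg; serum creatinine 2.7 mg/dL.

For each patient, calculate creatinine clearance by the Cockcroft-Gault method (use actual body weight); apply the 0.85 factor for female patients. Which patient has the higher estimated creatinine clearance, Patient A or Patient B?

Patient B

Patient A: CrCl = (140 − 80) × 67.3 / (72 × 2.44) = 4038.0 / 175.68 ≈ 23.0 mL/min
Patient B: CrCl = (140 − 68) × 117.7 / (72 × 2.7) × 0.85 = 8474.4 / 194.40 × 0.85 ≈ 37.1 mL/min
23.0 vs 37.1 mL/min → Patient B is higher.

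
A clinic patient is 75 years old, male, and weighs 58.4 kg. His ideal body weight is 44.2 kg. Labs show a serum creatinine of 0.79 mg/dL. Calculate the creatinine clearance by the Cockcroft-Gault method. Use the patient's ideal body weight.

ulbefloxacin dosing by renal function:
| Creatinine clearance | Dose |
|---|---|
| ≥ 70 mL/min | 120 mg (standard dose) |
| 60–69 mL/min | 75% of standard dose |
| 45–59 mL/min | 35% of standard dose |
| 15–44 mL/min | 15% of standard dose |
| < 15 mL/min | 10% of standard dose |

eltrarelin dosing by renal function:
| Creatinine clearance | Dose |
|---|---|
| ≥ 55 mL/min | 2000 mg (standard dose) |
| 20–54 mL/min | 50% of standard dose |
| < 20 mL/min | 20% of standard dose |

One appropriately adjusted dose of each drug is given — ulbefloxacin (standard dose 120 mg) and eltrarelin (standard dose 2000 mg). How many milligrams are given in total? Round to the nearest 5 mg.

1040 mg

CrCl = (140 − 75) × 44.2 / (72 × 0.79) = 2873.0 / 56.88 ≈ 50.5 mL/min
CrCl ≈ 51 mL/min.
ulbefloxacin: 45–59 mL/min → 35% of 120 mg = 42 mg.
eltrarelin: 20–54 mL/min → 50% of 2000 mg = 1000 mg.
Total = 42 + 1000 = 1042 mg.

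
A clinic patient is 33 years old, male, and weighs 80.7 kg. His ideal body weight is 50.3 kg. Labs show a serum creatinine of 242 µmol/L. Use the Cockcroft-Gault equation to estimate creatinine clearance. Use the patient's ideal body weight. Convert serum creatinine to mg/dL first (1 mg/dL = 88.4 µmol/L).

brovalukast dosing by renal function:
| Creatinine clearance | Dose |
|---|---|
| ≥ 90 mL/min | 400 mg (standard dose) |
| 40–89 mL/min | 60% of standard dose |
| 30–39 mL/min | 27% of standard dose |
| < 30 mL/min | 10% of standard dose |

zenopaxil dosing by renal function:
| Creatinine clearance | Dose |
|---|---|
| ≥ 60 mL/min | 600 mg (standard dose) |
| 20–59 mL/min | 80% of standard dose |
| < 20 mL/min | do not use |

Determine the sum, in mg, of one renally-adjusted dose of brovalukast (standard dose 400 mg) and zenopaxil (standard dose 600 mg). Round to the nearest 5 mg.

520 mg

SCr = 242 / 88.4 = 2.738 mg/dL
CrCl = (140 − 33) × 50.3 / (72 × 2.738) = 5382.1 / 197.14 ≈ 27.3 mL/min
CrCl ≈ 27 mL/min.
brovalukast: < 30 mL/min → 10% of 400 mg = 40 mg.
zenopaxil: 20–59 mL/min → 80% of 600 mg = 480 mg.
Total = 40 + 480 = 520 mg.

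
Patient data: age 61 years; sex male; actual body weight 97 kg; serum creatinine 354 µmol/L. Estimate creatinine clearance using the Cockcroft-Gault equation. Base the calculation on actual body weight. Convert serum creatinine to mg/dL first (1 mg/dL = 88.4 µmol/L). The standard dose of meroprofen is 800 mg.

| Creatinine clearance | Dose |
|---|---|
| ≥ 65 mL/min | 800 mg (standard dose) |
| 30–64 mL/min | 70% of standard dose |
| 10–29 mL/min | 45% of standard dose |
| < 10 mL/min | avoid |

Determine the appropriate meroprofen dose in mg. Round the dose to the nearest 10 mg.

SCr = 354 / 88.4 = 4.005 mg/dL
CrCl = (140 − 61) × 97 / (72 × 4.005) = 7663.0 / 288.36 ≈ 26.6 mL/min
CrCl ≈ 27 mL/min → bracket 10–29 mL/min.
45% of 800 mg = 360 mg

360 mg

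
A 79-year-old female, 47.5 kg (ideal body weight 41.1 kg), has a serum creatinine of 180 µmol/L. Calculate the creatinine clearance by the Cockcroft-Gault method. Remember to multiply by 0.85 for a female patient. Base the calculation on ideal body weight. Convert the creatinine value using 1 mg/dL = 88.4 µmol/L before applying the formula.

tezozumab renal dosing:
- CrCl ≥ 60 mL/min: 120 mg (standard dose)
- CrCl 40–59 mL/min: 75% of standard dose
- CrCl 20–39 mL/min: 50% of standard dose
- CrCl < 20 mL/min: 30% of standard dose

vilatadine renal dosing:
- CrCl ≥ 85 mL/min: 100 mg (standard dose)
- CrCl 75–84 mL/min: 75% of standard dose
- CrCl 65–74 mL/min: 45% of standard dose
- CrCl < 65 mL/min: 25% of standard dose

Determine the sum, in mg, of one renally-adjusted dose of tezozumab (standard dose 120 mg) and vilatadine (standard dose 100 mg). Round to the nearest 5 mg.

SCr = 180 / 88.4 = 2.036 mg/dL
CrCl = (140 − 79) × 41.1 / (72 × 2.036) × 0.85 = 2507.1 / 146.59 × 0.85 ≈ 14.5 mL/min
CrCl ≈ 15 mL/min.
tezozumab: < 20 mL/min → 30% of 120 mg = 36 mg.
vilatadine: < 65 mL/min → 25% of 100 mg = 25 mg.
Total = 36 + 25 = 61 mg.

60 mg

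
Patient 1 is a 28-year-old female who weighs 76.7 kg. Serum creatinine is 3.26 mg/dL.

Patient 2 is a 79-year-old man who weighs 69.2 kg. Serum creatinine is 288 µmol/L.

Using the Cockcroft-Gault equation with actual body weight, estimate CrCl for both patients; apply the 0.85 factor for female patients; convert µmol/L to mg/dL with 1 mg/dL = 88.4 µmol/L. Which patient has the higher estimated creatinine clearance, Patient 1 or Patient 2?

Patient 1: CrCl = (140 − 28) × 76.7 / (72 × 3.26) × 0.85 = 8590.4 / 234.72 × 0.85 ≈ 31.1 mL/min
Patient 2: SCr = 288 / 88.4 = 3.258 mg/dL
Patient 2: CrCl = (140 − 79) × 69.2 / (72 × 3.258) = 4221.2 / 234.58 ≈ 18.0 mL/min
31.1 vs 18.0 mL/min → Patient 1 is higher.

Patient 1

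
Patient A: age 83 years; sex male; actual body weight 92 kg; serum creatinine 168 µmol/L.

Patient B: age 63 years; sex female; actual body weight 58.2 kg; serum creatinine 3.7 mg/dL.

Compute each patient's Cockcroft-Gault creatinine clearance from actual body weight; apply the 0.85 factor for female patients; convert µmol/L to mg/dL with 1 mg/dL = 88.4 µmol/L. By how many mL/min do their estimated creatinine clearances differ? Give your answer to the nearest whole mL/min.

Patient A: SCr = 168 / 88.4 = 1.9 mg/dL
Patient A: CrCl = (140 − 83) × 92 / (72 × 1.9) = 5244.0 / 136.80 ≈ 38.3 mL/min
Patient B: CrCl = (140 − 63) × 58.2 / (72 × 3.7) × 0.85 = 4481.4 / 266.40 × 0.85 ≈ 14.3 mL/min
|38.3 − 14.3| = 24.0 mL/min

24 mL/min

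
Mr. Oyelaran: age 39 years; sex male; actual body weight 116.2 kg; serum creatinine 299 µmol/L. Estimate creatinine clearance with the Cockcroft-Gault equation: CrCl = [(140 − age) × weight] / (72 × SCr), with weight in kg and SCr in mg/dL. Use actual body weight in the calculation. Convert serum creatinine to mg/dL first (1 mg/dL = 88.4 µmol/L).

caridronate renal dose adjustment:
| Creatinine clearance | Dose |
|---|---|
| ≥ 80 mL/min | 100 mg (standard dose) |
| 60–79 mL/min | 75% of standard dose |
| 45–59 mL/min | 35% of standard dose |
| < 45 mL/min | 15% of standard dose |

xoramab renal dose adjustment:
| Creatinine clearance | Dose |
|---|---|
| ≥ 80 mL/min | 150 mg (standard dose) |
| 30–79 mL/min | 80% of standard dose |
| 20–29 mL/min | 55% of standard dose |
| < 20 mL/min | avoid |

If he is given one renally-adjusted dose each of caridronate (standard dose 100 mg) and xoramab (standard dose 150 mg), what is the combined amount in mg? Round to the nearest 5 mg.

SCr = 299 / 88.4 = 3.382 mg/dL
CrCl = (140 − 39) × 116.2 / (72 × 3.382) = 11736.2 / 243.50 ≈ 48.2 mL/min
CrCl ≈ 48 mL/min.
caridronate: 45–59 mL/min → 35% of 100 mg = 35 mg.
xoramab: 30–79 mL/min → 80% of 150 mg = 120 mg.
Total = 35 + 120 = 155 mg.

155 mg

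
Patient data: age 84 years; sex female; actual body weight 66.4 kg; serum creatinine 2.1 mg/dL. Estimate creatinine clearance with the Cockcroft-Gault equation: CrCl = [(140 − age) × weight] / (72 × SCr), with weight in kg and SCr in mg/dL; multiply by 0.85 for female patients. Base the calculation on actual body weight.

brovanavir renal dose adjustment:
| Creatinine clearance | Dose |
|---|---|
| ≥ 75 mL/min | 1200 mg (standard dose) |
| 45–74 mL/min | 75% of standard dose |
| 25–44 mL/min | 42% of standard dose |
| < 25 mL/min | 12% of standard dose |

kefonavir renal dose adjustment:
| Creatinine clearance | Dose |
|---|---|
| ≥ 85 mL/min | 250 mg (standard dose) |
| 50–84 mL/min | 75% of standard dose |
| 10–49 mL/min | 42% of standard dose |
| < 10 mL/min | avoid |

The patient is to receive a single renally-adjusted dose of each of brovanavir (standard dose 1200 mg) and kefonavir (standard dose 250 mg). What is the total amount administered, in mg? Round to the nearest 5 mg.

250 mg

CrCl = (140 − 84) × 66.4 / (72 × 2.1) × 0.85 = 3718.4 / 151.20 × 0.85 ≈ 20.9 mL/min
CrCl ≈ 21 mL/min.
brovanavir: < 25 mL/min → 12% of 1200 mg = 144 mg.
kefonavir: 10–49 mL/min → 42% of 250 mg = 105 mg.
Total = 144 + 105 = 249 mg.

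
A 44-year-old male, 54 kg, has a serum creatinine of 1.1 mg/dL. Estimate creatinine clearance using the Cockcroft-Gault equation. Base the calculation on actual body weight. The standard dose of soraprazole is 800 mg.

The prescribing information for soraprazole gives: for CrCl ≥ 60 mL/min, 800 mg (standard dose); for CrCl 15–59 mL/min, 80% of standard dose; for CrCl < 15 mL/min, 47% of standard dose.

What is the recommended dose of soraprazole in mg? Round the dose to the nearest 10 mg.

800 mg

CrCl = (140 − 44) × 54 / (72 × 1.1) = 5184.0 / 79.20 ≈ 65.5 mL/min
CrCl ≈ 65 mL/min → bracket ≥ 60 mL/min.
100% of 800 mg = 800 mg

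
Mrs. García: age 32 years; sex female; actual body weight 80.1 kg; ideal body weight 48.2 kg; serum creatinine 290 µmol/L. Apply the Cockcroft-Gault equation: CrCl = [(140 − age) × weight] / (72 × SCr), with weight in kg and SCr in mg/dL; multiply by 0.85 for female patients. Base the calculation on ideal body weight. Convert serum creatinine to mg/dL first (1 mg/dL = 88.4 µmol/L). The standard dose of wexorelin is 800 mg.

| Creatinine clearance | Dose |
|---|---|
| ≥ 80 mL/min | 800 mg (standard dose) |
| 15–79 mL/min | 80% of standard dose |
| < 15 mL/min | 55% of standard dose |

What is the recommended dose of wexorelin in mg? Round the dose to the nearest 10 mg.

SCr = 290 / 88.4 = 3.281 mg/dL
CrCl = (140 − 32) × 48.2 / (72 × 3.281) × 0.85 = 5205.6 / 236.23 × 0.85 ≈ 18.7 mL/min
CrCl ≈ 19 mL/min → bracket 15–79 mL/min.
80% of 800 mg = 640 mg

640 mg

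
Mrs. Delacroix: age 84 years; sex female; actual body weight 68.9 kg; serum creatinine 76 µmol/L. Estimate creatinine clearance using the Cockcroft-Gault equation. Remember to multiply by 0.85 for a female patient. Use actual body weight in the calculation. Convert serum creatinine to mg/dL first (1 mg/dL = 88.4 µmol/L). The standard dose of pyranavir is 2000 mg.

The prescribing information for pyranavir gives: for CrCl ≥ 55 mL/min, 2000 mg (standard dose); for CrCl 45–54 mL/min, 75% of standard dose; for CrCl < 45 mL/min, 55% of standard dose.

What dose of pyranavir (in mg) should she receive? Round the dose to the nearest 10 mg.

1500 mg

SCr = 76 / 88.4 = 0.86 mg/dL
CrCl = (140 − 84) × 68.9 / (72 × 0.86) × 0.85 = 3858.4 / 61.92 × 0.85 ≈ 53.0 mL/min
CrCl ≈ 53 mL/min → bracket 45–54 mL/min.
75% of 2000 mg = 1500 mg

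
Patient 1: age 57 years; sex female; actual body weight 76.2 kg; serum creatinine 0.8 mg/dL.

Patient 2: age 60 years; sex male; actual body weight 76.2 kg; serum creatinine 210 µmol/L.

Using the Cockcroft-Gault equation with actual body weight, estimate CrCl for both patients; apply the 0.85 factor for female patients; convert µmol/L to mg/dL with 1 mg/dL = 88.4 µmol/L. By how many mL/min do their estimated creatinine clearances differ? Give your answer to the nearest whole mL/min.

58 mL/min

Patient 1: CrCl = (140 − 57) × 76.2 / (72 × 0.8) × 0.85 = 6324.6 / 57.60 × 0.85 ≈ 93.3 mL/min
Patient 2: SCr = 210 / 88.4 = 2.376 mg/dL
Patient 2: CrCl = (140 − 60) × 76.2 / (72 × 2.376) = 6096.0 / 171.07 ≈ 35.6 mL/min
|93.3 − 35.6| = 57.7 mL/min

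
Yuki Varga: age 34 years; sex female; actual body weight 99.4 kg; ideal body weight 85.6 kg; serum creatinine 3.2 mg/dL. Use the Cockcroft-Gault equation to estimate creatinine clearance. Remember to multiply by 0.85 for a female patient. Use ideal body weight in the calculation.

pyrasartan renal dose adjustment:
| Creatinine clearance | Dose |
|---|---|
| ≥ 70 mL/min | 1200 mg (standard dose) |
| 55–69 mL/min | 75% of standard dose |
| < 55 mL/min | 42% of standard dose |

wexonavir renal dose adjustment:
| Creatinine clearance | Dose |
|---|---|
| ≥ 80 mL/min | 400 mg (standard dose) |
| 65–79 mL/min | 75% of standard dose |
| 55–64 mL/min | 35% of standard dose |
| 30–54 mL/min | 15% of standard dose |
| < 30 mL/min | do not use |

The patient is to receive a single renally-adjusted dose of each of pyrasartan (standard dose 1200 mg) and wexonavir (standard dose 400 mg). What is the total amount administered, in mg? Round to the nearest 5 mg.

CrCl = (140 − 34) × 85.6 / (72 × 3.2) × 0.85 = 9073.6 / 230.40 × 0.85 ≈ 33.5 mL/min
CrCl ≈ 33 mL/min.
pyrasartan: < 55 mL/min → 42% of 1200 mg = 504 mg.
wexonavir: 30–54 mL/min → 15% of 400 mg = 60 mg.
Total = 504 + 60 = 564 mg.

565 mg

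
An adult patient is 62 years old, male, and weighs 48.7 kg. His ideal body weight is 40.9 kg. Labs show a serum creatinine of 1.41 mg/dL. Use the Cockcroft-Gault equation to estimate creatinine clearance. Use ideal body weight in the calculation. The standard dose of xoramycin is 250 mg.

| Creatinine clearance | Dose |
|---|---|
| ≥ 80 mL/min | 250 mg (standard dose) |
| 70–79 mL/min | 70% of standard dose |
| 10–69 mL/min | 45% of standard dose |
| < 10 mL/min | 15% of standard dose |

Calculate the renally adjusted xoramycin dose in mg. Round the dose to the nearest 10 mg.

110 mg

CrCl = (140 − 62) × 40.9 / (72 × 1.41) = 3190.2 / 101.52 ≈ 31.4 mL/min
CrCl ≈ 31 mL/min → bracket 10–69 mL/min.
45% of 250 mg = 112.5 mg → 110 mg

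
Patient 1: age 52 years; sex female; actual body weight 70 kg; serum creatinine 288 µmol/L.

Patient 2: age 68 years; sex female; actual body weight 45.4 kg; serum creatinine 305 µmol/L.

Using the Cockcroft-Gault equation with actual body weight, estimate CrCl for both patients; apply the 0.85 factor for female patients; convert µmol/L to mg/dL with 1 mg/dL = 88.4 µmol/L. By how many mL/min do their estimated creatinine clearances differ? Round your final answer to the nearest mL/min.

Patient 1: SCr = 288 / 88.4 = 3.258 mg/dL
Patient 1: CrCl = (140 − 52) × 70 / (72 × 3.258) × 0.85 = 6160.0 / 234.58 × 0.85 ≈ 22.3 mL/min
Patient 2: SCr = 305 / 88.4 = 3.45 mg/dL
Patient 2: CrCl = (140 − 68) × 45.4 / (72 × 3.45) × 0.85 = 3268.8 / 248.40 × 0.85 ≈ 11.2 mL/min
|22.3 − 11.2| = 11.1 mL/min

11 mL/min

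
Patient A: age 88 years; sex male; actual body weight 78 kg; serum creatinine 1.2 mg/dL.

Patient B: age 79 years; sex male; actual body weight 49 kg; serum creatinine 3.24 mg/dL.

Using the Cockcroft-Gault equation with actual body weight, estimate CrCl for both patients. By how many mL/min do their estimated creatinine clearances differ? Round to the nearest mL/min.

34 mL/min

Patient A: CrCl = (140 − 88) × 78 / (72 × 1.2) = 4056.0 / 86.40 ≈ 46.9 mL/min
Patient B: CrCl = (140 − 79) × 49 / (72 × 3.24) = 2989.0 / 233.28 ≈ 12.8 mL/min
|46.9 − 12.8| = 34.1 mL/min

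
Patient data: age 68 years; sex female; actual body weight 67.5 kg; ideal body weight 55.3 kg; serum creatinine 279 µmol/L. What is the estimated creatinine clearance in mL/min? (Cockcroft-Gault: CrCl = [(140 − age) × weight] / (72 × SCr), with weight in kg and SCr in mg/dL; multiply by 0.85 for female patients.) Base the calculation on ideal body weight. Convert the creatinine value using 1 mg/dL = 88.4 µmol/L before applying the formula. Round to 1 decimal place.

SCr = 279 / 88.4 = 3.156 mg/dL
CrCl = (140 − 68) × 55.3 / (72 × 3.156) × 0.85 = 3981.6 / 227.23 × 0.85 ≈ 14.9 mL/min

14.9 mL/min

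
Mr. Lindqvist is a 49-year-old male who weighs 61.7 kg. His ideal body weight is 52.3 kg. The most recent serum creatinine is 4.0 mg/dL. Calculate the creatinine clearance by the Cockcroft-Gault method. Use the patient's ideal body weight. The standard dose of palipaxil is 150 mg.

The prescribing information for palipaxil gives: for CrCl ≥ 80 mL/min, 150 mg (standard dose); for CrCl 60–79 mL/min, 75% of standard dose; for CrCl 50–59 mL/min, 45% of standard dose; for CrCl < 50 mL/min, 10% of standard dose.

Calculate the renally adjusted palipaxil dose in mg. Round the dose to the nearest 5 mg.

15 mg

CrCl = (140 − 49) × 52.3 / (72 × 4) = 4759.3 / 288.00 ≈ 16.5 mL/min
CrCl ≈ 17 mL/min → bracket < 50 mL/min.
10% of 150 mg = 15 mg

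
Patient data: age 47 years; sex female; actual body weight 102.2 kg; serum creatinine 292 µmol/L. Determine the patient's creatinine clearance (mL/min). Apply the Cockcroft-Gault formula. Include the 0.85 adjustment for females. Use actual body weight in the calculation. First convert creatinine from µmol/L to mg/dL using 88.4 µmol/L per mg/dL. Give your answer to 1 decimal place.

34.0 mL/min

SCr = 292 / 88.4 = 3.303 mg/dL
CrCl = (140 − 47) × 102.2 / (72 × 3.303) × 0.85 = 9504.6 / 237.82 × 0.85 ≈ 34.0 mL/min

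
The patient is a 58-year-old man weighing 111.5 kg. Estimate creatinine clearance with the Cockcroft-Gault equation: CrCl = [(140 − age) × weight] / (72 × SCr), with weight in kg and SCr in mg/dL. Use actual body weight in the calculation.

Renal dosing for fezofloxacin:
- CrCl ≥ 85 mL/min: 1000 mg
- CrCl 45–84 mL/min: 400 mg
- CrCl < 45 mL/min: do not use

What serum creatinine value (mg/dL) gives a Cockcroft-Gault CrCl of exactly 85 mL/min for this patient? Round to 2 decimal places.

Standard dose requires CrCl ≥ 85 mL/min.
Set (140 − 58) × 111.5 / (72 × SCr) = 85
SCr = (140 − 58) × 111.5 / (72 × 85) = 1.494 mg/dL

1.49 mg/dL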